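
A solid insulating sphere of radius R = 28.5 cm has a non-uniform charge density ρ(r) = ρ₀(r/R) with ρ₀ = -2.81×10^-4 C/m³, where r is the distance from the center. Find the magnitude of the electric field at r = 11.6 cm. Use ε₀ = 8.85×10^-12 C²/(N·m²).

By spherical symmetry E is radial; choose a Gaussian sphere of radius r = 11.6 cm (r < R).
Integrate the density: Q_enc = 4π ∫₀^r ρ₀(r'/R)^1 r'² dr' = 4πρ₀ r^4/(4·R) = -5.608×10^-7 C.
By Gauss's law, ∮E·dA = E·4πr² = Q_enc/ε₀.
E = |Q_enc|/(4πε₀r²) = (5.608e-7)/(4π·8.85×10^-12·(0.116)²) = 3.75e5 N/C.

|E| = 3.75×10^5 N/C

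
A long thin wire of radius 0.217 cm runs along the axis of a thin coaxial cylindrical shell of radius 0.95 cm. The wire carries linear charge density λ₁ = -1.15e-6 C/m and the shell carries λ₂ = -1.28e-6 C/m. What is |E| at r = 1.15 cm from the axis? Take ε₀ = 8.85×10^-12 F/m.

Coaxial Gaussian cylinder, radius r = 1.15 cm, length L (r > 0.95 cm, enclosing both).
λ_enc = λ₁ + λ₂ = (-1.15×10^-6) + (-1.28×10^-6) = -2.43×10^-6 C/m.
By Gauss's law (flux through the curved wall only), E·2πrL = λ_enc L/ε₀.
E = |λ_enc|/(2πε₀r) = (2.43×10^-6)/(2π·8.85×10^-12·0.0115) = 3.80×10^6 N/C.

|E| = 3.80e6 V/m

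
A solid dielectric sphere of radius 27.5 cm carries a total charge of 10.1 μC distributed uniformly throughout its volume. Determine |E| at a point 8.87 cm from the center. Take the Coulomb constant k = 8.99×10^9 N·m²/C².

Symmetry ⇒ E = E(r) r̂. Gaussian sphere of radius r = 8.87 cm (r < R).
For a uniform sphere the enclosed fraction is (r/R)³, so Q_enc = (10.1 μC)(0.0887/0.275)³ = 3.389×10^-7 C.
Since E is radial and uniform over the Gaussian sphere, Φ = E·4πr² = Q_enc/ε₀.
E = k|Q_enc|/r² = (8.99×10^9)(3.389e-7)/(0.0887)² = 3.87×10^5 N/C.

E = 3.87e5 N/C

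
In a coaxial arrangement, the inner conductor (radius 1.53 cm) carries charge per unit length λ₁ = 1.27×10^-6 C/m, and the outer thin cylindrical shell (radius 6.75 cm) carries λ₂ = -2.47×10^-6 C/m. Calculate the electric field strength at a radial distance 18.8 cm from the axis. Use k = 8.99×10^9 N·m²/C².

Coaxial Gaussian cylinder, radius r = 18.8 cm, length L (r > 6.75 cm, enclosing both).
λ_enc = λ₁ + λ₂ = (1.27e-6) + (-2.47×10^-6) = -1.20×10^-6 C/m.
Since E is radial and uniform over the curved surface, Φ = E·2πrL = Q_enc/ε₀ = λ_enc L/ε₀.
E = 2k|λ_enc|/r = 2(8.99×10^9)(1.20e-6)/(0.188) = 1.15×10^5 N/C.

|E| ≈ 1.15×10^5 N/C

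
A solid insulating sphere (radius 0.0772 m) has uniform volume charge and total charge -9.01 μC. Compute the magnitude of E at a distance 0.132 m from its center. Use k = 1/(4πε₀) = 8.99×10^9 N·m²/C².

Symmetry ⇒ E = E(r) r̂. Gaussian sphere of radius r = 0.132 m (r > R, so the entire charge is enclosed).
Q_enc = -9.01 μC = -9.01×10^-6 C.
Since E is radial and uniform over the Gaussian sphere, Φ = E·4πr² = Q_enc/ε₀.
E = k|Q_enc|/r² = (8.99×10^9)(9.01e-6)/(0.132)² = 4.65×10^6 N/C.

|E| ≈ 4.65×10^6 N/C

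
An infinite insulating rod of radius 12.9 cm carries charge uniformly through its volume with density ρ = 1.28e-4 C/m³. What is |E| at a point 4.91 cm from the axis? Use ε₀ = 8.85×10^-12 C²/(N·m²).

Coaxial Gaussian cylinder, radius r = 4.91 cm, length L (r < R).
Charge inside radius r per length L is ρ·πr²·L, so λ_enc = ρπr² = 9.694e-7 C/m.
By Gauss's law (flux through the curved wall only), E·2πrL = λ_enc L/ε₀.
E = |λ_enc|/(2πε₀r) = (9.694×10^-7)/(2π·8.85×10^-12·0.0491) = 3.55×10^5 N/C.

|E| ≈ 3.55×10^5 N/C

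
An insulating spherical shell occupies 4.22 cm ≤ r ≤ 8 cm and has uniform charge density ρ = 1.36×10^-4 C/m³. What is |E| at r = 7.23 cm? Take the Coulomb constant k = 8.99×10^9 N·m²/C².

Take a concentric spherical Gaussian surface of radius r = 7.23 cm (within the shell material, 4.22 cm < r < 8 cm).
Enclosed charge is the volume from a to r: Q_enc = (4π/3)ρ(r³ − a³) = 1.725e-7 C.
Applying ∮E·dA = Q_enc/ε₀ with Φ = E(4πr²):
E = k|Q_enc|/r² = (8.99×10^9)(1.725×10^-7)/(0.0723)² = 2.97×10^5 N/C.

E = 2.97×10^5 N/C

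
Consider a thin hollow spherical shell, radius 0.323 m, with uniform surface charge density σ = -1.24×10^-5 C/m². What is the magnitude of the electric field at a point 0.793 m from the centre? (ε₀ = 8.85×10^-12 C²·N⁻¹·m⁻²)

|E| ≈ 2.32×10^5 N/C

By spherical symmetry E is radial; choose a Gaussian sphere of radius r = 0.793 m (r > 0.323 m).
The entire shell is enclosed: Q_enc = σ·4πR² = (-1.24×10^-5)·4π·(0.323)² = -1.626×10^-5 C.
Since E is radial and uniform over the Gaussian sphere, Φ = E·4πr² = Q_enc/ε₀.
E = |Q_enc|/(4πε₀r²) = (1.626×10^-5)/(4π·8.85×10^-12·(0.793)²) = 2.32e5 N/C.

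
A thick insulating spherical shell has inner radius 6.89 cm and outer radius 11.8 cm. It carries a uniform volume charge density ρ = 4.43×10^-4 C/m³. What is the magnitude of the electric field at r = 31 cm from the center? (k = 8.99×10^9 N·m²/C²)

Take a concentric spherical Gaussian surface of radius r = 31 cm (r > 11.8 cm, enclosing the whole shell).
Q_enc = ρ·(4π/3)(b³ − a³) = (4.43×10^-4)·(4π/3)·((0.118)³ − (0.0689)³) = 2.442×10^-6 C.
Gauss's law: E·4πr² = Q_enc/ε₀.
E = k|Q_enc|/r² = (8.99×10^9)(2.442×10^-6)/(0.31)² = 2.28×10^5 N/C.

|E| ≈ 2.28e5 N/C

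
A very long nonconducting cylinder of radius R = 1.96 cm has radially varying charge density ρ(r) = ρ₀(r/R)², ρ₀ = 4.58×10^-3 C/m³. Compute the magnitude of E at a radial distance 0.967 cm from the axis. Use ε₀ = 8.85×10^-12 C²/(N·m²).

3.05×10^5 N/C

Take a coaxial cylindrical Gaussian surface of radius r = 0.967 cm and length L (r < R).
λ_enc = ∫₀^r ρ(r')·2πr' dr' = (2πρ₀/R²)·r^4/4 = 1.637×10^-7 C/m.
By Gauss's law (flux through the curved wall only), E·2πrL = λ_enc L/ε₀.
E = |λ_enc|/(2πε₀r) = (1.637×10^-7)/(2π·8.85×10^-12·0.00967) = 3.05×10^5 N/C.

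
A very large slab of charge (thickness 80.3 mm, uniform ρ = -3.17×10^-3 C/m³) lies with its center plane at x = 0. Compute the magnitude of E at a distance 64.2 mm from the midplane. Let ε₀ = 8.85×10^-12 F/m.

The point |x| = 64.2 mm lies outside the slab (half-thickness 0.04015 m). A symmetric pillbox spanning the full slab encloses Q_enc = ρ·d·A.
Flux = 2EA ⇒ E = |ρ|d/(2ε₀), independent of distance outside.
E = (3.17×10^-3)(0.0803)/(2·8.85×10^-12) = 1.44e7 N/C.

|E| ≈ 1.44×10^7 V/m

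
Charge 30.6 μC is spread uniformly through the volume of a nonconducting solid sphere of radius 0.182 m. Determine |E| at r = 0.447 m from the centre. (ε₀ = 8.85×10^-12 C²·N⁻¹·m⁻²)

By spherical symmetry E is radial; choose a Gaussian sphere of radius r = 0.447 m (r > R, so the entire charge is enclosed).
Q_enc = 30.6 μC = 3.06×10^-5 C.
Applying ∮E·dA = Q_enc/ε₀ with Φ = E(4πr²):
E = |Q_enc|/(4πε₀r²) = (3.06e-5)/(4π·8.85×10^-12·(0.447)²) = 1.38e6 N/C.

|E| ≈ 1.38×10^6 V/m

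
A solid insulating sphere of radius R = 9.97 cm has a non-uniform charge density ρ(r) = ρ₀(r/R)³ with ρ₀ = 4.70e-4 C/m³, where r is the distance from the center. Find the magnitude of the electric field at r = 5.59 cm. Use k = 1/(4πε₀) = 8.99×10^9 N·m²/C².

Symmetry ⇒ E = E(r) r̂. Gaussian sphere of radius r = 5.59 cm (r < R).
Q_enc = ∫₀^r ρ(r')·4πr'² dr' = (4πρ₀/R³) ∫₀^r r'^5 dr' = 4πρ₀ r^6/(6·R³) = 3.031×10^-8 C.
Gauss's law: E·4πr² = Q_enc/ε₀.
E = k|Q_enc|/r² = (8.99×10^9)(3.031e-8)/(0.0559)² = 8.72×10^4 N/C.

8.72×10^4 V/m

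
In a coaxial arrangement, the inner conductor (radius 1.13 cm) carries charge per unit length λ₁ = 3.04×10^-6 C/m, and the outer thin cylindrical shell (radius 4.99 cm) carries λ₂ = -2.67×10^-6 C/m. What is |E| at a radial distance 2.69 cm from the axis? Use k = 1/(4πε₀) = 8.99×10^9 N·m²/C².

2.03e6 N/C

Take a coaxial cylindrical Gaussian surface of radius r = 2.69 cm and length L (between the conductors, 1.13 cm < r < 4.99 cm).
Only the inner wire is enclosed; the outer shell contributes nothing inside itself. λ_enc = λ₁ = 3.04×10^-6 C/m.
Gauss's law: E·2πrL = λ_enc L/ε₀.
E = 2k|λ_enc|/r = 2(8.99×10^9)(3.04e-6)/(0.0269) = 2.03e6 N/C.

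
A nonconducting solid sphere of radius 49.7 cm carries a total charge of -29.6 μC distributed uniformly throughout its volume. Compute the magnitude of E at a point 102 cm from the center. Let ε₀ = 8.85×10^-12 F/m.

E ≈ 2.56e5 N/C

Use a concentric Gaussian sphere at r = 102 cm (r > R, so the entire charge is enclosed).
Q_enc = -29.6 μC = -2.96×10^-5 C.
Since E is radial and uniform over the Gaussian sphere, Φ = E·4πr² = Q_enc/ε₀.
E = |Q_enc|/(4πε₀r²) = (2.96×10^-5)/(4π·8.85×10^-12·(1.02)²) = 2.56×10^5 N/C.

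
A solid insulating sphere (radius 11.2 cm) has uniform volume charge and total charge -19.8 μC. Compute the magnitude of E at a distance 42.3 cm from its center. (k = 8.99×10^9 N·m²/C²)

Take a concentric spherical Gaussian surface of radius r = 42.3 cm (r > R, so the entire charge is enclosed).
Q_enc = -19.8 μC = -1.98×10^-5 C.
Applying ∮E·dA = Q_enc/ε₀ with Φ = E(4πr²):
E = k|Q_enc|/r² = (8.99×10^9)(1.98×10^-5)/(0.423)² = 9.95×10^5 N/C.

E = 9.95×10^5 N/C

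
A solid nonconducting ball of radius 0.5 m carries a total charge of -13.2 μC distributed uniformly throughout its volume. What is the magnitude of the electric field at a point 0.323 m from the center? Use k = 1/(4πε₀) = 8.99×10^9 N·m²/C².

|E| = 3.07e5 N/C

Use a concentric Gaussian sphere at r = 0.323 m (r < R).
Only the charge within r is enclosed: Q_enc = Q·(r/R)³ = (-13.2 μC)·(0.323 m/0.5 m)³ = -3.559×10^-6 C.
By Gauss's law, ∮E·dA = E·4πr² = Q_enc/ε₀.
E = k|Q_enc|/r² = (8.99×10^9)(3.559×10^-6)/(0.323)² = 3.07e5 N/C.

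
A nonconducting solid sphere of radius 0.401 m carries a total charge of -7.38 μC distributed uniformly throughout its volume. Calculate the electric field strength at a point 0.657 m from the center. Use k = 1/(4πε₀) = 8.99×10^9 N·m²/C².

E ≈ 1.54×10^5 N/C

Use a concentric Gaussian sphere at r = 0.657 m (r > R, so the entire charge is enclosed).
Q_enc = -7.38 μC = -7.38×10^-6 C.
Gauss's law: E·4πr² = Q_enc/ε₀.
E = k|Q_enc|/r² = (8.99×10^9)(7.38×10^-6)/(0.657)² = 1.54×10^5 N/C.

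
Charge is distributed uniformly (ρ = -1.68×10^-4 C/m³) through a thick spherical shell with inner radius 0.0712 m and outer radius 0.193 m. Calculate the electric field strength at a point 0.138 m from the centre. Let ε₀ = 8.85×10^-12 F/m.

7.53e5 N/C

Take a concentric spherical Gaussian surface of radius r = 0.138 m (within the shell material, 0.0712 m < r < 0.193 m).
Enclosed charge is the volume from a to r: Q_enc = (4π/3)ρ(r³ − a³) = -1.595×10^-6 C.
By Gauss's law, ∮E·dA = E·4πr² = Q_enc/ε₀.
E = |Q_enc|/(4πε₀r²) = (1.595e-6)/(4π·8.85×10^-12·(0.138)²) = 7.53×10^5 N/C.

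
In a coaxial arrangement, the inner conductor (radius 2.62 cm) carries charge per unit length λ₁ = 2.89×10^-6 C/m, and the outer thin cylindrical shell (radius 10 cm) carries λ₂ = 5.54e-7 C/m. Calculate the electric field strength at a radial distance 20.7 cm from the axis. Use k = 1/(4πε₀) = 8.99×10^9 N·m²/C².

E ≈ 2.99e5 N/C

Choose a coaxial cylinder of radius r = 20.7 cm (arbitrary length L) as the Gaussian surface (r > 10 cm, enclosing both).
λ_enc = λ₁ + λ₂ = (2.89e-6) + (5.54×10^-7) = 3.444×10^-6 C/m.
Applying ∮E·dA = Q_enc/ε₀ with the end caps contributing no flux:
E = 2k|λ_enc|/r = 2(8.99×10^9)(3.444×10^-6)/(0.207) = 2.99×10^5 N/C.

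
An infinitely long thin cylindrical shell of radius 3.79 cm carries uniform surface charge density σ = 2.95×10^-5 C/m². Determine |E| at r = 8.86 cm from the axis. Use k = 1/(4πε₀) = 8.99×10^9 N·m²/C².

|E| = 1.43e6 N/C

Choose a coaxial cylinder of radius r = 8.86 cm (arbitrary length L) as the Gaussian surface (r > 3.79 cm).
The whole shell is enclosed: λ_enc = σ·2πR = (2.95×10^-5)·2π·(0.0379) = 7.025×10^-6 C/m.
By Gauss's law (flux through the curved wall only), E·2πrL = λ_enc L/ε₀.
E = 2k|λ_enc|/r = 2(8.99×10^9)(7.025×10^-6)/(0.0886) = 1.43×10^6 N/C.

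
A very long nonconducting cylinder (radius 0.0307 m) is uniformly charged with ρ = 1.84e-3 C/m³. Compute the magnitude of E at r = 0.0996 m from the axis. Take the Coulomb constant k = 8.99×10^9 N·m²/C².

Coaxial Gaussian cylinder, radius r = 0.0996 m, length L (r > 0.0307 m, full cross-section enclosed).
λ_enc = ρ·πR² = (1.84×10^-3)π(0.0307)² = 5.448×10^-6 C/m.
Since E is radial and uniform over the curved surface, Φ = E·2πrL = Q_enc/ε₀ = λ_enc L/ε₀.
E = 2k|λ_enc|/r = 2(8.99×10^9)(5.448×10^-6)/(0.0996) = 9.84×10^5 N/C.

|E| = 9.84×10^5 V/m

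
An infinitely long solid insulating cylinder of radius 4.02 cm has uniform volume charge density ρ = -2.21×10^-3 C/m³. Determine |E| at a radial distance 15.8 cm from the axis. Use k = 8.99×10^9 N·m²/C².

|E| = 1.28×10^6 V/m

Coaxial Gaussian cylinder, radius r = 15.8 cm, length L (r > 4.02 cm, full cross-section enclosed).
λ_enc = ρ·πR² = (-2.21×10^-3)π(0.0402)² = -1.122×10^-5 C/m.
Gauss's law: E·2πrL = λ_enc L/ε₀.
E = 2k|λ_enc|/r = 2(8.99×10^9)(1.122×10^-5)/(0.158) = 1.28×10^6 N/C.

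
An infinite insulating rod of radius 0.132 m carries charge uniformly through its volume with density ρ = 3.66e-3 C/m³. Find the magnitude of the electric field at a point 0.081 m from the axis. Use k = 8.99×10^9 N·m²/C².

Choose a coaxial cylinder of radius r = 0.081 m (arbitrary length L) as the Gaussian surface (r < R).
Enclosed charge per unit length: λ_enc = ρ·πr² = (3.66×10^-3)π(0.081)² = 7.544×10^-5 C/m.
Applying ∮E·dA = Q_enc/ε₀ with the end caps contributing no flux:
E = 2k|λ_enc|/r = 2(8.99×10^9)(7.544×10^-5)/(0.081) = 1.67e7 N/C.

1.67e7 N/C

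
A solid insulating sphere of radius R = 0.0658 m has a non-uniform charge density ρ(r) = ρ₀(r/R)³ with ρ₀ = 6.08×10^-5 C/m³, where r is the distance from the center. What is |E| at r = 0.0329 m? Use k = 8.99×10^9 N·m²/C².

E ≈ 4.71×10^3 N/C

By spherical symmetry E is radial; choose a Gaussian sphere of radius r = 0.0329 m (r < R).
Integrate the density: Q_enc = 4π ∫₀^r ρ₀(r'/R)^3 r'² dr' = 4πρ₀ r^6/(6·R³) = 5.668×10^-10 C.
Since E is radial and uniform over the Gaussian sphere, Φ = E·4πr² = Q_enc/ε₀.
E = k|Q_enc|/r² = (8.99×10^9)(5.668×10^-10)/(0.0329)² = 4.71×10^3 N/C.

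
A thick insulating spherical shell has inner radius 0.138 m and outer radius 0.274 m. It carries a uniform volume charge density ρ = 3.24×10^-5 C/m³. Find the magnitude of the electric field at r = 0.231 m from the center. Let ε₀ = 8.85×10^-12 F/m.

E = 2.22e5 N/C

Take a concentric spherical Gaussian surface of radius r = 0.231 m (within the shell material, 0.138 m < r < 0.274 m).
Enclosed charge is the volume from a to r: Q_enc = (4π/3)ρ(r³ − a³) = 1.316×10^-6 C.
Applying ∮E·dA = Q_enc/ε₀ with Φ = E(4πr²):
E = |Q_enc|/(4πε₀r²) = (1.316×10^-6)/(4π·8.85×10^-12·(0.231)²) = 2.22×10^5 N/C.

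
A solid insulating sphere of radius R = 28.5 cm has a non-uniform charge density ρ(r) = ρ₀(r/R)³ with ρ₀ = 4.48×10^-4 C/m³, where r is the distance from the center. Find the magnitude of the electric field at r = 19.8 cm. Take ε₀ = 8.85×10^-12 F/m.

E = 5.60×10^5 N/C

Use a concentric Gaussian sphere at r = 19.8 cm (r < R).
Integrate the density: Q_enc = 4π ∫₀^r ρ₀(r'/R)^3 r'² dr' = 4πρ₀ r^6/(6·R³) = 2.442e-6 C.
Gauss's law: E·4πr² = Q_enc/ε₀.
E = |Q_enc|/(4πε₀r²) = (2.442×10^-6)/(4π·8.85×10^-12·(0.198)²) = 5.60e5 N/C.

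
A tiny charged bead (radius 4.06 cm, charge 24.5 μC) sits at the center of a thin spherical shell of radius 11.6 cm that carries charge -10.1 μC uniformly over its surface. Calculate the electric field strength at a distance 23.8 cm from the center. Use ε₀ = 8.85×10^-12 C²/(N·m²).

E ≈ 2.29×10^6 N/C

Use a concentric Gaussian sphere at r = 23.8 cm (r > 11.6 cm, enclosing both).
Q_enc = (24.5 μC) + (-10.1 μC) = 1.44×10^-5 C.
Since E is radial and uniform over the Gaussian sphere, Φ = E·4πr² = Q_enc/ε₀.
E = |Q_enc|/(4πε₀r²) = (1.44e-5)/(4π·8.85×10^-12·(0.238)²) = 2.29×10^6 N/C.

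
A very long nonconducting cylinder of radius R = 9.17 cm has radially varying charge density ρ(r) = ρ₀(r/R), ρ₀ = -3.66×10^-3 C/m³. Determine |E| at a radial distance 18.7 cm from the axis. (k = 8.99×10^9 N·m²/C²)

|E| = 6.20×10^6 N/C

By cylindrical symmetry E is radial; use a coaxial Gaussian cylinder of radius 18.7 cm and length L (r > R, full charge per length enclosed).
λ_enc = 2π ∫₀^R ρ₀(r'/R)^1 r' dr' = 2πρ₀R²/3 = -6.446e-5 C/m.
Applying ∮E·dA = Q_enc/ε₀ with the end caps contributing no flux:
E = 2k|λ_enc|/r = 2(8.99×10^9)(6.446e-5)/(0.187) = 6.20e6 N/C.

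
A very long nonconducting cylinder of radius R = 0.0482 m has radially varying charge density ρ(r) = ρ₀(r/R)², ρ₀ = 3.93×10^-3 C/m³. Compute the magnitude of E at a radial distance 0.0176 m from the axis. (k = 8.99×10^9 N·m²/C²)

E ≈ 2.60e5 N/C

Take a coaxial cylindrical Gaussian surface of radius r = 0.0176 m and length L (r < R).
Integrating ρ over the cross-section to radius r: λ_enc = (2πρ₀/R²) ∫₀^r r'^3 dr' = 2πρ₀ r^4/(4·R²) = 2.55×10^-7 C/m.
Applying ∮E·dA = Q_enc/ε₀ with the end caps contributing no flux:
E = 2k|λ_enc|/r = 2(8.99×10^9)(2.55×10^-7)/(0.0176) = 2.60×10^5 N/C.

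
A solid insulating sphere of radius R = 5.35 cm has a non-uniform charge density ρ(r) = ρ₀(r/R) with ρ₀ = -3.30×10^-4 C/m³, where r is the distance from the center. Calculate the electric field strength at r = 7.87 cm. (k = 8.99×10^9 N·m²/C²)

Use a concentric Gaussian sphere at r = 7.87 cm (r > R, all charge enclosed).
Q_enc = 4π ∫₀^R ρ₀(r'/R)^1 r'² dr' = 4πρ₀R³/4 = -1.588×10^-7 C.
Gauss's law: E·4πr² = Q_enc/ε₀.
E = k|Q_enc|/r² = (8.99×10^9)(1.588e-7)/(0.0787)² = 2.30e5 N/C.

|E| = 2.30×10^5 V/m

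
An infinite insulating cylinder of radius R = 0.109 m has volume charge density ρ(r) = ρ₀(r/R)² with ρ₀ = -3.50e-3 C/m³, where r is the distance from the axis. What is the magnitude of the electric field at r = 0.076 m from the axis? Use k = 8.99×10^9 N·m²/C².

3.65×10^6 N/C

By cylindrical symmetry E is radial; use a coaxial Gaussian cylinder of radius 0.076 m and length L (r < R).
Integrating ρ over the cross-section to radius r: λ_enc = (2πρ₀/R²) ∫₀^r r'^3 dr' = 2πρ₀ r^4/(4·R²) = -1.544e-5 C/m.
By Gauss's law (flux through the curved wall only), E·2πrL = λ_enc L/ε₀.
E = 2k|λ_enc|/r = 2(8.99×10^9)(1.544×10^-5)/(0.076) = 3.65×10^6 N/C.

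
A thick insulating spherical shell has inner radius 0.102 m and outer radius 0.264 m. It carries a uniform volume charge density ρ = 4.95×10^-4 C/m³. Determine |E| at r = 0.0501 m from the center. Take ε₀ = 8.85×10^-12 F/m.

Symmetry ⇒ E = E(r) r̂. Gaussian sphere of radius r = 0.0501 m (r < 0.102 m, inside the empty cavity).
Q_enc = 0 (all charge lies at larger r); Gauss's law gives E = 0.

|E| = 0 N/C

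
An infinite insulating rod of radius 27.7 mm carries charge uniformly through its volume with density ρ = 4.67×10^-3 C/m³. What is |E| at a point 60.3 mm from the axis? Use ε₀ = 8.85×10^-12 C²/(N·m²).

|E| ≈ 3.36×10^6 N/C

Coaxial Gaussian cylinder, radius r = 60.3 mm, length L (r > 27.7 mm, full cross-section enclosed).
λ_enc = ρ·πR² = (4.67×10^-3)π(0.0277)² = 1.126×10^-5 C/m.
By Gauss's law (flux through the curved wall only), E·2πrL = λ_enc L/ε₀.
E = |λ_enc|/(2πε₀r) = (1.126e-5)/(2π·8.85×10^-12·0.0603) = 3.36e6 N/C.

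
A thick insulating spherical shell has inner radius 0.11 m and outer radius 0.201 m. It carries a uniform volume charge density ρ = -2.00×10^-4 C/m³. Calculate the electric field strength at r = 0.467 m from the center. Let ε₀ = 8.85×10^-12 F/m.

Symmetry ⇒ E = E(r) r̂. Gaussian sphere of radius r = 0.467 m (r > 0.201 m, enclosing the whole shell).
Q_enc = ρ·(4π/3)(b³ − a³) = (-2.00×10^-4)·(4π/3)·((0.201)³ − (0.11)³) = -5.688×10^-6 C.
Gauss's law: E·4πr² = Q_enc/ε₀.
E = |Q_enc|/(4πε₀r²) = (5.688×10^-6)/(4π·8.85×10^-12·(0.467)²) = 2.35×10^5 N/C.

|E| = 2.35×10^5 N/C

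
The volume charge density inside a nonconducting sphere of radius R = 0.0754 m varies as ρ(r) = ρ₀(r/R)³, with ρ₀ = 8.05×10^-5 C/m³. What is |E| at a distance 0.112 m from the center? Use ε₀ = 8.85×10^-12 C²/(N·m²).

E = 5.18×10^4 V/m

Symmetry ⇒ E = E(r) r̂. Gaussian sphere of radius r = 0.112 m (r > R, all charge enclosed).
Q_enc = 4π ∫₀^R ρ₀(r'/R)^3 r'² dr' = 4πρ₀R³/6 = 7.227×10^-8 C.
Since E is radial and uniform over the Gaussian sphere, Φ = E·4πr² = Q_enc/ε₀.
E = |Q_enc|/(4πε₀r²) = (7.227×10^-8)/(4π·8.85×10^-12·(0.112)²) = 5.18×10^4 N/C.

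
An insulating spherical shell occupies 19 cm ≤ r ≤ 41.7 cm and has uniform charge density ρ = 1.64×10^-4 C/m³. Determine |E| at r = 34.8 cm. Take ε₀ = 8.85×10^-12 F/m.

E ≈ 1.80×10^6 V/m

By spherical symmetry E is radial; choose a Gaussian sphere of radius r = 34.8 cm (within the shell material, 19 cm < r < 41.7 cm).
Enclosed charge is the volume from a to r: Q_enc = (4π/3)ρ(r³ − a³) = 2.424×10^-5 C.
Since E is radial and uniform over the Gaussian sphere, Φ = E·4πr² = Q_enc/ε₀.
E = |Q_enc|/(4πε₀r²) = (2.424×10^-5)/(4π·8.85×10^-12·(0.348)²) = 1.80×10^6 N/C.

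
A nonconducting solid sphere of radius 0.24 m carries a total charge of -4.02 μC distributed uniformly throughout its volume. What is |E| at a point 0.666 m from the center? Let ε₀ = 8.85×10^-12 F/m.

|E| ≈ 8.15×10^4 V/m

By spherical symmetry E is radial; choose a Gaussian sphere of radius r = 0.666 m (r > R, so the entire charge is enclosed).
Q_enc = -4.02 μC = -4.02×10^-6 C.
Since E is radial and uniform over the Gaussian sphere, Φ = E·4πr² = Q_enc/ε₀.
E = |Q_enc|/(4πε₀r²) = (4.02e-6)/(4π·8.85×10^-12·(0.666)²) = 8.15e4 N/C.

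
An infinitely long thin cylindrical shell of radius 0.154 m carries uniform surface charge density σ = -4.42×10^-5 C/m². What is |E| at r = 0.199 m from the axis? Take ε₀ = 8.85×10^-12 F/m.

3.86×10^6 N/C

Take a coaxial cylindrical Gaussian surface of radius r = 0.199 m and length L (r > 0.154 m).
The whole shell is enclosed: λ_enc = σ·2πR = (-4.42×10^-5)·2π·(0.154) = -4.277×10^-5 C/m.
Applying ∮E·dA = Q_enc/ε₀ with the end caps contributing no flux:
E = |λ_enc|/(2πε₀r) = (4.277e-5)/(2π·8.85×10^-12·0.199) = 3.86×10^6 N/C.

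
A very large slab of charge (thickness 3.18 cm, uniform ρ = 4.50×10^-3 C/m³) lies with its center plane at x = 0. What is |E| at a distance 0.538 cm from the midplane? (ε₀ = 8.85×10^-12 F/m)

|E| ≈ 2.74e6 V/m

By symmetry E is perpendicular to the slab. A Gaussian pillbox from −0.538 cm to +0.538 cm (face area A) lies entirely within the slab.
Q_enc = ρ·(2x)·A and flux = 2EA, so 2EA = 2ρxA/ε₀ ⇒ E = |ρ|x/ε₀.
E = (4.50×10^-3)(0.00538)/(8.85×10^-12) = 2.74e6 N/C.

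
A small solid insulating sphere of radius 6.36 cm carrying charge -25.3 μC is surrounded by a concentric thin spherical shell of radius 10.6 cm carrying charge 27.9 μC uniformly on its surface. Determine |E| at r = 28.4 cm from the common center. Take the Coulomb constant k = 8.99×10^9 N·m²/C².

E ≈ 2.90e5 N/C

Symmetry ⇒ E = E(r) r̂. Gaussian sphere of radius r = 28.4 cm (r > 10.6 cm, enclosing both).
Q_enc = (-25.3 μC) + (27.9 μC) = 2.60×10^-6 C.
Gauss's law: E·4πr² = Q_enc/ε₀.
E = k|Q_enc|/r² = (8.99×10^9)(2.60e-6)/(0.284)² = 2.90e5 N/C.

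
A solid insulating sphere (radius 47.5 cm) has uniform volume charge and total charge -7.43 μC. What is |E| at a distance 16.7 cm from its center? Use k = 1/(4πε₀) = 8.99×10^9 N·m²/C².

Take a concentric spherical Gaussian surface of radius r = 16.7 cm (r < R).
For a uniform sphere the enclosed fraction is (r/R)³, so Q_enc = (-7.43 μC)(0.167/0.475)³ = -3.229×10^-7 C.
Applying ∮E·dA = Q_enc/ε₀ with Φ = E(4πr²):
E = k|Q_enc|/r² = (8.99×10^9)(3.229×10^-7)/(0.167)² = 1.04×10^5 N/C.

E = 1.04×10^5 V/m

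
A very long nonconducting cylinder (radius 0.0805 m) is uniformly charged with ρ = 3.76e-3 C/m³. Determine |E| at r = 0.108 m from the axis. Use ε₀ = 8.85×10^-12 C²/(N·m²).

|E| ≈ 1.27×10^7 V/m

Choose a coaxial cylinder of radius r = 0.108 m (arbitrary length L) as the Gaussian surface (r > 0.0805 m, full cross-section enclosed).
λ_enc = ρ·πR² = (3.76×10^-3)π(0.0805)² = 7.655×10^-5 C/m.
By Gauss's law (flux through the curved wall only), E·2πrL = λ_enc L/ε₀.
E = |λ_enc|/(2πε₀r) = (7.655×10^-5)/(2π·8.85×10^-12·0.108) = 1.27×10^7 N/C.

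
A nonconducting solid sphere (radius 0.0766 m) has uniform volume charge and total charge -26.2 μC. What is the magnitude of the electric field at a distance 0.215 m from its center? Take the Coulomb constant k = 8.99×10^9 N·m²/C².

Use a concentric Gaussian sphere at r = 0.215 m (r > R, so the entire charge is enclosed).
Q_enc = -26.2 μC = -2.62×10^-5 C.
Since E is radial and uniform over the Gaussian sphere, Φ = E·4πr² = Q_enc/ε₀.
E = k|Q_enc|/r² = (8.99×10^9)(2.62×10^-5)/(0.215)² = 5.10×10^6 N/C.

|E| ≈ 5.10e6 N/C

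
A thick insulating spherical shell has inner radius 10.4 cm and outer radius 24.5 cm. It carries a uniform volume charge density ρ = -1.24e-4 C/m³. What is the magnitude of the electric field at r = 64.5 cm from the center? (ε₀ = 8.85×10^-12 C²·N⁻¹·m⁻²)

By spherical symmetry E is radial; choose a Gaussian sphere of radius r = 64.5 cm (r > 24.5 cm, enclosing the whole shell).
Q_enc = ρ·(4π/3)(b³ − a³) = (-1.24e-4)·(4π/3)·((0.245)³ − (0.104)³) = -7.054×10^-6 C.
Applying ∮E·dA = Q_enc/ε₀ with Φ = E(4πr²):
E = |Q_enc|/(4πε₀r²) = (7.054×10^-6)/(4π·8.85×10^-12·(0.645)²) = 1.52×10^5 N/C.

E = 1.52×10^5 V/m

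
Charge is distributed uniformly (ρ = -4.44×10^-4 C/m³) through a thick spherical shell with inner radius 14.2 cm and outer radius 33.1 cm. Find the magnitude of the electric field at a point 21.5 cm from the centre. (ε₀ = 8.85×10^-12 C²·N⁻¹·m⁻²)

|E| ≈ 2.56×10^6 V/m

Use a concentric Gaussian sphere at r = 21.5 cm (within the shell material, 14.2 cm < r < 33.1 cm).
Enclosed charge is the volume from a to r: Q_enc = (4π/3)ρ(r³ − a³) = -1.316e-5 C.
Since E is radial and uniform over the Gaussian sphere, Φ = E·4πr² = Q_enc/ε₀.
E = |Q_enc|/(4πε₀r²) = (1.316×10^-5)/(4π·8.85×10^-12·(0.215)²) = 2.56×10^6 N/C.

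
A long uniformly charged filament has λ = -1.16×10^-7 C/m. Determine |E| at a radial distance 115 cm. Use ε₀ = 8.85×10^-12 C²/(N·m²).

Choose a coaxial cylinder of radius r = 115 cm (arbitrary length L) as the Gaussian surface.
Q_enc = λL, so λ_enc = -1.16×10^-7 C/m.
Since E is radial and uniform over the curved surface, Φ = E·2πrL = Q_enc/ε₀ = λ_enc L/ε₀.
E = |λ_enc|/(2πε₀r) = (1.16e-7)/(2π·8.85×10^-12·1.15) = 1.81×10^3 N/C.

E ≈ 1.81×10^3 V/m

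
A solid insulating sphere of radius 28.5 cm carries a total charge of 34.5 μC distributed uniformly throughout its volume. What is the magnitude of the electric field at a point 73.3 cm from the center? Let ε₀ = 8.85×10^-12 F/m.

E = 5.77e5 V/m

Take a concentric spherical Gaussian surface of radius r = 73.3 cm (r > R, so the entire charge is enclosed).
Q_enc = 34.5 μC = 3.45e-5 C.
Gauss's law: E·4πr² = Q_enc/ε₀.
E = |Q_enc|/(4πε₀r²) = (3.45×10^-5)/(4π·8.85×10^-12·(0.733)²) = 5.77×10^5 N/C.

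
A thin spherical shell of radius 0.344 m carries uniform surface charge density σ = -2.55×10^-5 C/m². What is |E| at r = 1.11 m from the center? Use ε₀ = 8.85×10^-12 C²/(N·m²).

Take a concentric spherical Gaussian surface of radius r = 1.11 m (r > 0.344 m).
The entire shell is enclosed: Q_enc = σ·4πR² = (-2.55×10^-5)·4π·(0.344)² = -3.792×10^-5 C.
Gauss's law: E·4πr² = Q_enc/ε₀.
E = |Q_enc|/(4πε₀r²) = (3.792e-5)/(4π·8.85×10^-12·(1.11)²) = 2.77×10^5 N/C.

|E| ≈ 2.77e5 N/C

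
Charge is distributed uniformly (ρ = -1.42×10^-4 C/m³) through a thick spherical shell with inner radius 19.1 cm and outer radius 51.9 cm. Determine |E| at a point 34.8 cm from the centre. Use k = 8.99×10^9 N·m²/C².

|E| = 1.55×10^6 N/C

By spherical symmetry E is radial; choose a Gaussian sphere of radius r = 34.8 cm (within the shell material, 19.1 cm < r < 51.9 cm).
Enclosed charge is the volume from a to r: Q_enc = (4π/3)ρ(r³ − a³) = -2.092×10^-5 C.
Applying ∮E·dA = Q_enc/ε₀ with Φ = E(4πr²):
E = k|Q_enc|/r² = (8.99×10^9)(2.092×10^-5)/(0.348)² = 1.55×10^6 N/C.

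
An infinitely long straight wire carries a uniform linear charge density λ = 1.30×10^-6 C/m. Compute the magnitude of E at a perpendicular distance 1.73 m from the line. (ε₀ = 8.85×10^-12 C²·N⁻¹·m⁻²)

Take a coaxial cylindrical Gaussian surface of radius r = 1.73 m and length L.
Q_enc = λL, so λ_enc = 1.30e-6 C/m.
Since E is radial and uniform over the curved surface, Φ = E·2πrL = Q_enc/ε₀ = λ_enc L/ε₀.
E = |λ_enc|/(2πε₀r) = (1.30×10^-6)/(2π·8.85×10^-12·1.73) = 1.35e4 N/C.

E = 1.35e4 N/C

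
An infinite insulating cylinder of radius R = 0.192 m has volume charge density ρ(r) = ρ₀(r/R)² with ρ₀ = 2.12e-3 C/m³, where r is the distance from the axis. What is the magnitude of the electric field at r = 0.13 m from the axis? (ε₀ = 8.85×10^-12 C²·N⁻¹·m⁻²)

Choose a coaxial cylinder of radius r = 0.13 m (arbitrary length L) as the Gaussian surface (r < R).
Integrating ρ over the cross-section to radius r: λ_enc = (2πρ₀/R²) ∫₀^r r'^3 dr' = 2πρ₀ r^4/(4·R²) = 2.58×10^-5 C/m.
Applying ∮E·dA = Q_enc/ε₀ with the end caps contributing no flux:
E = |λ_enc|/(2πε₀r) = (2.58×10^-5)/(2π·8.85×10^-12·0.13) = 3.57×10^6 N/C.

|E| = 3.57×10^6 N/C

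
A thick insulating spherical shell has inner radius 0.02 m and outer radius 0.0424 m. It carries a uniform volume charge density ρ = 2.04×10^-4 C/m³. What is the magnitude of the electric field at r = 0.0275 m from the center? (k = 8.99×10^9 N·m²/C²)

E = 1.30×10^5 N/C

Use a concentric Gaussian sphere at r = 0.0275 m (within the shell material, 0.02 m < r < 0.0424 m).
Only the shell between 0.02 m and r is enclosed: Q_enc = ρ·(4π/3)(r³ − a³) = (2.04e-4)·(4π/3)·((0.0275)³ − (0.02)³) = 1.094×10^-8 C.
Applying ∮E·dA = Q_enc/ε₀ with Φ = E(4πr²):
E = k|Q_enc|/r² = (8.99×10^9)(1.094×10^-8)/(0.0275)² = 1.30e5 N/C.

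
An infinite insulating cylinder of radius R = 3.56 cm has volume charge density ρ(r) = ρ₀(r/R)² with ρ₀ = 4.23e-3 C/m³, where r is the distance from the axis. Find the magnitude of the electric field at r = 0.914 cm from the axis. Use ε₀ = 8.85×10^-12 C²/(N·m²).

|E| = 7.20×10^4 N/C

Take a coaxial cylindrical Gaussian surface of radius r = 0.914 cm and length L (r < R).
Integrating ρ over the cross-section to radius r: λ_enc = (2πρ₀/R²) ∫₀^r r'^3 dr' = 2πρ₀ r^4/(4·R²) = 3.659×10^-8 C/m.
Since E is radial and uniform over the curved surface, Φ = E·2πrL = Q_enc/ε₀ = λ_enc L/ε₀.
E = |λ_enc|/(2πε₀r) = (3.659e-8)/(2π·8.85×10^-12·0.00914) = 7.20e4 N/C.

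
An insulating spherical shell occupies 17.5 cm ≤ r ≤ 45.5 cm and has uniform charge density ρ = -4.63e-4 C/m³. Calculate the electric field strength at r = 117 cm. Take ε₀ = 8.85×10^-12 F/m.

E ≈ 1.13×10^6 N/C

Take a concentric spherical Gaussian surface of radius r = 117 cm (r > 45.5 cm, enclosing the whole shell).
Q_enc = ρ·(4π/3)(b³ − a³) = (-4.63×10^-4)·(4π/3)·((0.455)³ − (0.175)³) = -1.723e-4 C.
Since E is radial and uniform over the Gaussian sphere, Φ = E·4πr² = Q_enc/ε₀.
E = |Q_enc|/(4πε₀r²) = (1.723×10^-4)/(4π·8.85×10^-12·(1.17)²) = 1.13×10^6 N/C.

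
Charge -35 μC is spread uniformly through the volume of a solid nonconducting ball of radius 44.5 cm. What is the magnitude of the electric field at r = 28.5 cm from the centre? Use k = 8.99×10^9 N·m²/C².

Use a concentric Gaussian sphere at r = 28.5 cm (r < R).
Only the charge within r is enclosed: Q_enc = Q·(r/R)³ = (-35 μC)·(28.5 cm/44.5 cm)³ = -9.194×10^-6 C.
Gauss's law: E·4πr² = Q_enc/ε₀.
E = k|Q_enc|/r² = (8.99×10^9)(9.194×10^-6)/(0.285)² = 1.02×10^6 N/C.

E ≈ 1.02e6 V/m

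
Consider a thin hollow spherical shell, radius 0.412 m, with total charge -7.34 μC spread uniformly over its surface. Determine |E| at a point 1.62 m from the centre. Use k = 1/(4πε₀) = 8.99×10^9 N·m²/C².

E = 2.51×10^4 V/m

Symmetry ⇒ E = E(r) r̂. Gaussian sphere of radius r = 1.62 m (r > 0.412 m).
The entire shell is enclosed: Q_enc = -7.34×10^-6 C.
Applying ∮E·dA = Q_enc/ε₀ with Φ = E(4πr²):
E = k|Q_enc|/r² = (8.99×10^9)(7.34×10^-6)/(1.62)² = 2.51×10^4 N/C.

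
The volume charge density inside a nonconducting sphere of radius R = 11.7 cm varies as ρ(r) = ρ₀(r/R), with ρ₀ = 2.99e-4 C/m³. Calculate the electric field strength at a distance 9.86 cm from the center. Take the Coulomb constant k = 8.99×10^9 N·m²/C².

Symmetry ⇒ E = E(r) r̂. Gaussian sphere of radius r = 9.86 cm (r < R).
Q_enc = ∫₀^r ρ(r')·4πr'² dr' = (4πρ₀/R) ∫₀^r r'^3 dr' = 4πρ₀ r^4/(4·R) = 7.588e-7 C.
Gauss's law: E·4πr² = Q_enc/ε₀.
E = k|Q_enc|/r² = (8.99×10^9)(7.588×10^-7)/(0.0986)² = 7.02×10^5 N/C.

7.02×10^5 N/C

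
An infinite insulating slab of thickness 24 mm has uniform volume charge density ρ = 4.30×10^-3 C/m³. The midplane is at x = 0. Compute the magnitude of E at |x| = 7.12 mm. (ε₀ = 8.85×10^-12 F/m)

By symmetry E is perpendicular to the slab. A Gaussian pillbox from −7.12 mm to +7.12 mm (face area A) lies entirely within the slab.
Q_enc = ρ·(2x)·A and flux = 2EA, so 2EA = 2ρxA/ε₀ ⇒ E = |ρ|x/ε₀.
E = (4.30×10^-3)(0.00712)/(8.85×10^-12) = 3.46e6 N/C.

E = 3.46×10^6 N/C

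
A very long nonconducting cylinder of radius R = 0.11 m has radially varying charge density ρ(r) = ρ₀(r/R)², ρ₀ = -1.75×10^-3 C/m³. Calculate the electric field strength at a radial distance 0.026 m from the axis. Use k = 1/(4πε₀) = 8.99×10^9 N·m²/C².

Coaxial Gaussian cylinder, radius r = 0.026 m, length L (r < R).
Integrating ρ over the cross-section to radius r: λ_enc = (2πρ₀/R²) ∫₀^r r'^3 dr' = 2πρ₀ r^4/(4·R²) = -1.038×10^-7 C/m.
Gauss's law: E·2πrL = λ_enc L/ε₀.
E = 2k|λ_enc|/r = 2(8.99×10^9)(1.038×10^-7)/(0.026) = 7.18×10^4 N/C.

|E| ≈ 7.18e4 V/m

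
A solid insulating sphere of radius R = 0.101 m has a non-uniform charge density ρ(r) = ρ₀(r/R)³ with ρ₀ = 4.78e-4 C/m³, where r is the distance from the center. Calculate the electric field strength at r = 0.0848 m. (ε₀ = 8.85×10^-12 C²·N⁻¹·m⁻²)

E ≈ 4.52e5 V/m

By spherical symmetry E is radial; choose a Gaussian sphere of radius r = 0.0848 m (r < R).
Q_enc = ∫₀^r ρ(r')·4πr'² dr' = (4πρ₀/R³) ∫₀^r r'^5 dr' = 4πρ₀ r^6/(6·R³) = 3.613e-7 C.
By Gauss's law, ∮E·dA = E·4πr² = Q_enc/ε₀.
E = |Q_enc|/(4πε₀r²) = (3.613e-7)/(4π·8.85×10^-12·(0.0848)²) = 4.52×10^5 N/C.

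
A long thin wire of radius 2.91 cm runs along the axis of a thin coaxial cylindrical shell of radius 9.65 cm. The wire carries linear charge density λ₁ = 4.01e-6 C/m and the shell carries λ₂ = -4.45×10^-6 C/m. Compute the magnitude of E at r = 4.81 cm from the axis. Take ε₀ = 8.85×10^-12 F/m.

E ≈ 1.50×10^6 N/C

Take a coaxial cylindrical Gaussian surface of radius r = 4.81 cm and length L (between the conductors, 2.91 cm < r < 9.65 cm).
The shell at 9.65 cm lies outside the Gaussian surface, so λ_enc = λ₁ = 4.01×10^-6 C/m.
By Gauss's law (flux through the curved wall only), E·2πrL = λ_enc L/ε₀.
E = |λ_enc|/(2πε₀r) = (4.01×10^-6)/(2π·8.85×10^-12·0.0481) = 1.50×10^6 N/C.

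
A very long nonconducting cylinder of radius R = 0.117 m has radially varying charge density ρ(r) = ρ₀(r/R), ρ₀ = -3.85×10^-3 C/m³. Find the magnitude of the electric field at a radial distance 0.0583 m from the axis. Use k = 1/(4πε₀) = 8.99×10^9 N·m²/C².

|E| ≈ 4.21×10^6 N/C

Choose a coaxial cylinder of radius r = 0.0583 m (arbitrary length L) as the Gaussian surface (r < R).
λ_enc = ∫₀^r ρ(r')·2πr' dr' = (2πρ₀/R)·r^3/3 = -1.366e-5 C/m.
Applying ∮E·dA = Q_enc/ε₀ with the end caps contributing no flux:
E = 2k|λ_enc|/r = 2(8.99×10^9)(1.366e-5)/(0.0583) = 4.21×10^6 N/C.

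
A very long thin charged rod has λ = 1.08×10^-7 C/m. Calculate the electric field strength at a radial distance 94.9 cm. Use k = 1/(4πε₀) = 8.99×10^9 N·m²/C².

|E| ≈ 2.05×10^3 N/C

Choose a coaxial cylinder of radius r = 94.9 cm (arbitrary length L) as the Gaussian surface.
Q_enc = λL, so λ_enc = 1.08×10^-7 C/m.
Since E is radial and uniform over the curved surface, Φ = E·2πrL = Q_enc/ε₀ = λ_enc L/ε₀.
E = 2k|λ_enc|/r = 2(8.99×10^9)(1.08×10^-7)/(0.949) = 2.05×10^3 N/C.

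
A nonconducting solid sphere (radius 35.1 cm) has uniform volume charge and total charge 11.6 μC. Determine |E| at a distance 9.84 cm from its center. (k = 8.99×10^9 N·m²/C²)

By spherical symmetry E is radial; choose a Gaussian sphere of radius r = 9.84 cm (r < R).
For a uniform sphere the enclosed fraction is (r/R)³, so Q_enc = (11.6 μC)(0.0984/0.351)³ = 2.556×10^-7 C.
Gauss's law: E·4πr² = Q_enc/ε₀.
E = k|Q_enc|/r² = (8.99×10^9)(2.556×10^-7)/(0.0984)² = 2.37e5 N/C.

|E| ≈ 2.37×10^5 N/C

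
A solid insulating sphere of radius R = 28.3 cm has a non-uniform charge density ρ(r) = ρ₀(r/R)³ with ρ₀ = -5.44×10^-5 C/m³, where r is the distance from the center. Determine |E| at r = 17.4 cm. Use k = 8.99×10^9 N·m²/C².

Symmetry ⇒ E = E(r) r̂. Gaussian sphere of radius r = 17.4 cm (r < R).
Q_enc = ∫₀^r ρ(r')·4πr'² dr' = (4πρ₀/R³) ∫₀^r r'^5 dr' = 4πρ₀ r^6/(6·R³) = -1.395e-7 C.
Applying ∮E·dA = Q_enc/ε₀ with Φ = E(4πr²):
E = k|Q_enc|/r² = (8.99×10^9)(1.395×10^-7)/(0.174)² = 4.14e4 N/C.

|E| ≈ 4.14×10^4 N/C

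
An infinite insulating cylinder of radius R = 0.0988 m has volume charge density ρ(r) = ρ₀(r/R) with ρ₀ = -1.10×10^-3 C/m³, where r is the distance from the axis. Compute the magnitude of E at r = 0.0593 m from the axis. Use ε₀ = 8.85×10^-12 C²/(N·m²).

|E| = 1.47×10^6 N/C

Coaxial Gaussian cylinder, radius r = 0.0593 m, length L (r < R).
Integrating ρ over the cross-section to radius r: λ_enc = (2πρ₀/R) ∫₀^r r'^2 dr' = 2πρ₀ r^3/(3·R) = -4.862×10^-6 C/m.
Gauss's law: E·2πrL = λ_enc L/ε₀.
E = |λ_enc|/(2πε₀r) = (4.862×10^-6)/(2π·8.85×10^-12·0.0593) = 1.47×10^6 N/C.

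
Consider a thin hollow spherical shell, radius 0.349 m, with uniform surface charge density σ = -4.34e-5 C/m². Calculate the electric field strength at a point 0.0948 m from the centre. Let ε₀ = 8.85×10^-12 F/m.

Take a concentric spherical Gaussian surface of radius r = 0.0948 m (inside the shell, r < 0.349 m).
No charge lies within this surface, so Q_enc = 0 and Gauss's law gives E·4πr² = 0 ⇒ E = 0.

E = 0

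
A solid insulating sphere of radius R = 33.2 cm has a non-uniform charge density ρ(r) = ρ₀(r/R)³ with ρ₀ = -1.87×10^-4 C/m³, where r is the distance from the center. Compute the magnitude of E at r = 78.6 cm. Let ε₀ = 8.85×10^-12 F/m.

E = 2.09×10^5 V/m

Use a concentric Gaussian sphere at r = 78.6 cm (r > R, all charge enclosed).
Q_enc = 4π ∫₀^R ρ₀(r'/R)^3 r'² dr' = 4πρ₀R³/6 = -1.433×10^-5 C.
Since E is radial and uniform over the Gaussian sphere, Φ = E·4πr² = Q_enc/ε₀.
E = |Q_enc|/(4πε₀r²) = (1.433e-5)/(4π·8.85×10^-12·(0.786)²) = 2.09×10^5 N/C.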